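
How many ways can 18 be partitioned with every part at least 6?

Enumerating:
18
12, 6
11, 7
10, 8
9, 9
6, 6, 6
Counting gives 6.

6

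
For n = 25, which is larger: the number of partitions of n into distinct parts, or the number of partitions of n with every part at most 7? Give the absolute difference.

718

Partitions of 25 into distinct parts: 142.
Partitions of 25 with every part at most 7: 860.
|142 − 860| = 718.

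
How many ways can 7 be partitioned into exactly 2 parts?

Listing the qualifying partitions of 7:
1+6
2+5
3+4

3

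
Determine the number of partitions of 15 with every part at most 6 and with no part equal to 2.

39

A partial list (first 12 by largest part):
3, 6, 6
1, 1, 1, 6, 6
4, 5, 6
1, 3, 5, 6
1, 1, 1, 1, 5, 6
1, 4, 4, 6
1, 1, 3, 4, 6
1, 1, 1, 1, 1, 4, 6
3, 3, 3, 6
1, 1, 1, 3, 3, 6
1, 1, 1, 1, 1, 1, 3, 6
1, 1, 1, 1, 1, 1, 1, 1, 1, 6
…and 27 more, for 39 total.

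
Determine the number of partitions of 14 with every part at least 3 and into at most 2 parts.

6

The partitions of 14 that satisfy the conditions:
14
11+3
10+4
9+5
8+6
7+7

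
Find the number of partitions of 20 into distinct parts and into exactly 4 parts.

23

The partitions of 20 that satisfy the conditions:
14 + 3 + 2 + 1
13 + 4 + 2 + 1
12 + 5 + 2 + 1
12 + 4 + 3 + 1
11 + 6 + 2 + 1
11 + 5 + 3 + 1
11 + 4 + 3 + 2
10 + 7 + 2 + 1
10 + 6 + 3 + 1
10 + 5 + 4 + 1
10 + 5 + 3 + 2
9 + 8 + 2 + 1
9 + 7 + 3 + 1
9 + 6 + 4 + 1
9 + 6 + 3 + 2
9 + 5 + 4 + 2
8 + 7 + 4 + 1
8 + 7 + 3 + 2
8 + 6 + 5 + 1
8 + 6 + 4 + 2
8 + 5 + 4 + 3
7 + 6 + 5 + 2
7 + 6 + 4 + 3
That's 23 in total.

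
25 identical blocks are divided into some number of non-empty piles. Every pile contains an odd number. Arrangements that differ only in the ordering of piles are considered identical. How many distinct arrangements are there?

Counting exhaustively, 142 partitions satisfy the conditions.

142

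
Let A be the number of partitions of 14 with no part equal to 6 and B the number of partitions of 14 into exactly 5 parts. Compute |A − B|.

90

Partitions of 14 with no part equal to 6: 113.
Partitions of 14 into exactly 5 parts: 23.
|113 − 23| = 90.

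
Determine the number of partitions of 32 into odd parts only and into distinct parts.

23

Listing the qualifying partitions of 32:
1, 31
3, 29
5, 27
7, 25
9, 23
1, 3, 5, 23
11, 21
1, 3, 7, 21
13, 19
1, 3, 9, 19
1, 5, 7, 19
15, 17
1, 3, 11, 17
1, 5, 9, 17
3, 5, 7, 17
1, 3, 13, 15
1, 5, 11, 15
1, 7, 9, 15
3, 5, 9, 15
1, 7, 11, 13
3, 5, 11, 13
3, 7, 9, 13
5, 7, 9, 11
Counting gives 23.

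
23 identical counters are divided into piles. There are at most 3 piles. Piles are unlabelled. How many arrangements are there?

56

A partial list (first 12 by largest part):
23
22+1
21+2
21+1+1
20+3
20+2+1
19+4
19+3+1
19+2+2
18+5
18+4+1
18+3+2
…and 44 more, for 56 total.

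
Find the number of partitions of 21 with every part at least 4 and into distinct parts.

15

Listing the qualifying partitions of 21:
21
17 + 4
16 + 5
15 + 6
14 + 7
13 + 8
12 + 9
12 + 5 + 4
11 + 10
11 + 6 + 4
10 + 7 + 4
10 + 6 + 5
9 + 8 + 4
9 + 7 + 5
8 + 7 + 6
That's 15 in total.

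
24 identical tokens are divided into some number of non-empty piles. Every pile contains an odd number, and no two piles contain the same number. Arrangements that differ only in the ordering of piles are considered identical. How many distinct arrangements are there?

They are:
23,1
21,3
19,5
17,7
15,9
15,5,3,1
13,11
13,7,3,1
11,9,3,1
11,7,5,1
9,7,5,3
That's 11 in total.

11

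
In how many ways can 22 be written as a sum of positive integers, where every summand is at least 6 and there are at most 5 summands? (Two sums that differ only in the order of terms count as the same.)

11

Enumerating:
22
16+6
15+7
14+8
13+9
12+10
11+11
10+6+6
9+7+6
8+8+6
8+7+7
That's 11 in total.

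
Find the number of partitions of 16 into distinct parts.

A partial list (first 12 by largest part):
16
15, 1
14, 2
13, 3
13, 2, 1
12, 4
12, 3, 1
11, 5
11, 4, 1
11, 3, 2
10, 6
10, 5, 1
…and 20 more, for 32 total.

32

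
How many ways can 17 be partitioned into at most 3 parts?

33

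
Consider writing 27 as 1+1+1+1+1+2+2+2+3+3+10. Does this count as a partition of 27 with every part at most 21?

Yes

The parts sum to 27, and the condition 'no summand exceeds 21' holds.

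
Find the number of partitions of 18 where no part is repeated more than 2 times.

Counting exhaustively, 135 partitions satisfy the conditions.

135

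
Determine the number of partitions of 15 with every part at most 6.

110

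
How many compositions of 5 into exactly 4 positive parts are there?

A composition of 5 into 4 positive parts is chosen by placing 3 dividers among the 4 gaps between 5 units: C(4,3) = 4.

4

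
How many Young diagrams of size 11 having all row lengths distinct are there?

Listing the qualifying partitions of 11:
11
10 + 1
9 + 2
8 + 3
8 + 2 + 1
7 + 4
7 + 3 + 1
6 + 5
6 + 4 + 1
6 + 3 + 2
5 + 4 + 2
5 + 3 + 2 + 1

12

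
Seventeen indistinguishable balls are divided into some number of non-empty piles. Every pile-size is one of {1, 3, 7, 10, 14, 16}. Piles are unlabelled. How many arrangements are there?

They are:
1+16
3+14
1+1+1+14
7+10
1+3+3+10
1+1+1+1+3+10
1+1+1+1+1+1+1+10
3+7+7
1+1+1+7+7
1+3+3+3+7
1+1+1+1+3+3+7
1+1+1+1+1+1+1+3+7
1+1+1+1+1+1+1+1+1+1+7
1+1+3+3+3+3+3
1+1+1+1+1+3+3+3+3
1+1+1+1+1+1+1+1+3+3+3
1+1+1+1+1+1+1+1+1+1+1+3+3
1+1+1+1+1+1+1+1+1+1+1+1+1+1+3
1+1+1+1+1+1+1+1+1+1+1+1+1+1+1+1+1
That's 19 in total.

19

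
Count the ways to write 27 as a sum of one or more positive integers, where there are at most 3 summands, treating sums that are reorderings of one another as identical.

There are 75 such partitions.

75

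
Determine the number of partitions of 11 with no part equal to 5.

A partial list (first 12 by largest part):
11
10, 1
9, 2
9, 1, 1
8, 3
8, 2, 1
8, 1, 1, 1
7, 4
7, 3, 1
7, 2, 2
7, 2, 1, 1
7, 1, 1, 1, 1
…and 33 more, for 45 total.

45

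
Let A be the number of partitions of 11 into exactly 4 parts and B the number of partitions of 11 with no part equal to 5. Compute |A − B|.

34

Partitions of 11 into exactly 4 parts: 11.
Partitions of 11 with no part equal to 5: 45.
|11 − 45| = 34.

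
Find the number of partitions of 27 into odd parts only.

192

There are 192 such partitions.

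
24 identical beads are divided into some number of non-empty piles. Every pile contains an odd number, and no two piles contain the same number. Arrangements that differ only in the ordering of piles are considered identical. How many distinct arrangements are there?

They are:
1+23
3+21
5+19
7+17
9+15
1+3+5+15
11+13
1+3+7+13
1+3+9+11
1+5+7+11
3+5+7+9

11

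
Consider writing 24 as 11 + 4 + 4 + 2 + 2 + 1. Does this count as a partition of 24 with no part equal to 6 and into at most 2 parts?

The parts sum to 24, and the condition 'there are at most 2 summands' is violated.

No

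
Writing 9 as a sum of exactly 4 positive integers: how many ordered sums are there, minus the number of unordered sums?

Ordered (compositions into 4 parts): C(8,3) = 56.
Unordered (partitions into 4 parts): 6.
Difference: 56 − 6 = 50.

50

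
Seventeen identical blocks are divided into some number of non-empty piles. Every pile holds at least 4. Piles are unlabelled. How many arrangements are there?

Enumerating:
17
13, 4
12, 5
11, 6
10, 7
9, 8
9, 4, 4
8, 5, 4
7, 6, 4
7, 5, 5
6, 6, 5
5, 4, 4, 4
Counting gives 12.

12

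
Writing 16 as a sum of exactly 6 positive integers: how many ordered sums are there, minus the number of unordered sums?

2968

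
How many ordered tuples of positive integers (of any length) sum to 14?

8192

There are 13 gaps and each independently is a cut or not, giving 2^13 = 8192.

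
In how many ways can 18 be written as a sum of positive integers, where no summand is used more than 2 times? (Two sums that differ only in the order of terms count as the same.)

There are 135 such partitions.

135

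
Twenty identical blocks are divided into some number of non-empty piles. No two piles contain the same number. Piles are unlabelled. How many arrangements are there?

There are too many to list fully; the first 12 (by largest part) are:
20
19,1
18,2
17,3
17,2,1
16,4
16,3,1
15,5
15,4,1
15,3,2
14,6
14,5,1
…and 52 more, for 64 total.

64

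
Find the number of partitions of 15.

176

Systematic enumeration (by largest part, then next-largest, …) yields 176.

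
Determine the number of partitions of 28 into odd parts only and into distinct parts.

16

Enumerating:
27+1
25+3
23+5
21+7
19+9
19+5+3+1
17+11
17+7+3+1
15+13
15+9+3+1
15+7+5+1
13+11+3+1
13+9+5+1
13+7+5+3
11+9+7+1
11+9+5+3
That's 16 in total.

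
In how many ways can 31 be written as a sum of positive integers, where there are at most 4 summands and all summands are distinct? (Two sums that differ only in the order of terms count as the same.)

201

Systematic enumeration (by largest part, then next-largest, …) yields 201.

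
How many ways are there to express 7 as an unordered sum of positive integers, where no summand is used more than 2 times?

9

The partitions of 7 that satisfy the conditions:
7
1+6
2+5
1+1+5
3+4
1+2+4
1+3+3
2+2+3
1+1+2+3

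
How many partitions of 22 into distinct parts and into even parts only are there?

The partitions of 22 that satisfy the conditions:
22
20 + 2
18 + 4
16 + 6
16 + 4 + 2
14 + 8
14 + 6 + 2
12 + 10
12 + 8 + 2
12 + 6 + 4
10 + 8 + 4
10 + 6 + 4 + 2
That's 12 in total.

12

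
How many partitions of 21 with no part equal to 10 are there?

736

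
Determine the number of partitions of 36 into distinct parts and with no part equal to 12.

Enumerating by decreasing first part gives 560 partitions in all.

560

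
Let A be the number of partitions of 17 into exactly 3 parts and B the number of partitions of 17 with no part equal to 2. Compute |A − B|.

97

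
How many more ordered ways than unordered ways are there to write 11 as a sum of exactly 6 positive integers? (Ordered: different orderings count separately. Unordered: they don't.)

245

Compositions: C(10,5) = 252.
Partitions of 11 into exactly 6 parts: 7.
Difference: 252 − 7 = 245.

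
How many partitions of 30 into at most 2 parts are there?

The partitions of 30 that satisfy the conditions:
30
1+29
2+28
3+27
4+26
5+25
6+24
7+23
8+22
9+21
10+20
11+19
12+18
13+17
14+16
15+15

16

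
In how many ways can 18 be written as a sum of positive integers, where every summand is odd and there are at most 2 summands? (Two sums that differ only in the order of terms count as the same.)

5

They are:
1 + 17
3 + 15
5 + 13
7 + 11
9 + 9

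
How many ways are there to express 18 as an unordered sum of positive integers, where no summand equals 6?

308

A full systematic count gives 308.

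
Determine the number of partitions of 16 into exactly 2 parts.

They are:
1, 15
2, 14
3, 13
4, 12
5, 11
6, 10
7, 9
8, 8

8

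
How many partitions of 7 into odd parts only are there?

Listing the qualifying partitions of 7:
7
1, 1, 5
1, 3, 3
1, 1, 1, 1, 3
1, 1, 1, 1, 1, 1, 1
That's 5 in total.

5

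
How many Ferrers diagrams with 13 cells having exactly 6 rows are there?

14

They are:
8+1+1+1+1+1
7+2+1+1+1+1
6+3+1+1+1+1
6+2+2+1+1+1
5+4+1+1+1+1
5+3+2+1+1+1
5+2+2+2+1+1
4+4+2+1+1+1
4+3+3+1+1+1
4+3+2+2+1+1
4+2+2+2+2+1
3+3+3+2+1+1
3+3+2+2+2+1
3+2+2+2+2+2
That's 14 in total.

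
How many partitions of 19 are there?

Counting exhaustively, 490 partitions satisfy the conditions.

490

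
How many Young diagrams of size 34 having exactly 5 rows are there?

603

A full systematic count gives 603.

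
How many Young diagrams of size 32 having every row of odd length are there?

390

Enumerating by decreasing first part gives 390 partitions in all.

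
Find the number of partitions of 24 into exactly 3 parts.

48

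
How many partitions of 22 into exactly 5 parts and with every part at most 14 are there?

112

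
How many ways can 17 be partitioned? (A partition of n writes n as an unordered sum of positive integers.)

297

Direct enumeration gives 297 partitions.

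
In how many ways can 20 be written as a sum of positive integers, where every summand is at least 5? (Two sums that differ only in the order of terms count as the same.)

13

They are:
20
5,15
6,14
7,13
8,12
9,11
10,10
5,5,10
5,6,9
5,7,8
6,6,8
6,7,7
5,5,5,5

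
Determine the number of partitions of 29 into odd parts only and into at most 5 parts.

69

There are too many to list fully; the first 12 (by largest part) are:
29
27 + 1 + 1
25 + 3 + 1
25 + 1 + 1 + 1 + 1
23 + 5 + 1
23 + 3 + 3
23 + 3 + 1 + 1 + 1
21 + 7 + 1
21 + 5 + 3
21 + 5 + 1 + 1 + 1
21 + 3 + 3 + 1 + 1
19 + 9 + 1
…and 57 more, for 69 total.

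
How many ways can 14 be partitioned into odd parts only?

22

Listing the qualifying partitions of 14:
13 + 1
11 + 3
11 + 1 + 1 + 1
9 + 5
9 + 3 + 1 + 1
9 + 1 + 1 + 1 + 1 + 1
7 + 7
7 + 5 + 1 + 1
7 + 3 + 3 + 1
7 + 3 + 1 + 1 + 1 + 1
7 + 1 + 1 + 1 + 1 + 1 + 1 + 1
5 + 5 + 3 + 1
5 + 5 + 1 + 1 + 1 + 1
5 + 3 + 3 + 3
5 + 3 + 3 + 1 + 1 + 1
5 + 3 + 1 + 1 + 1 + 1 + 1 + 1
5 + 1 + 1 + 1 + 1 + 1 + 1 + 1 + 1 + 1
3 + 3 + 3 + 3 + 1 + 1
3 + 3 + 3 + 1 + 1 + 1 + 1 + 1
3 + 3 + 1 + 1 + 1 + 1 + 1 + 1 + 1 + 1
3 + 1 + 1 + 1 + 1 + 1 + 1 + 1 + 1 + 1 + 1 + 1
1 + 1 + 1 + 1 + 1 + 1 + 1 + 1 + 1 + 1 + 1 + 1 + 1 + 1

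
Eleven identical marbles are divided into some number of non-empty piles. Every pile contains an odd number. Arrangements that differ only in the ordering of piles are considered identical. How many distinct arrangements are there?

12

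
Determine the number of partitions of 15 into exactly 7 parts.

21

They are:
9, 1, 1, 1, 1, 1, 1
8, 2, 1, 1, 1, 1, 1
7, 3, 1, 1, 1, 1, 1
7, 2, 2, 1, 1, 1, 1
6, 4, 1, 1, 1, 1, 1
6, 3, 2, 1, 1, 1, 1
6, 2, 2, 2, 1, 1, 1
5, 5, 1, 1, 1, 1, 1
5, 4, 2, 1, 1, 1, 1
5, 3, 3, 1, 1, 1, 1
5, 3, 2, 2, 1, 1, 1
5, 2, 2, 2, 2, 1, 1
4, 4, 3, 1, 1, 1, 1
4, 4, 2, 2, 1, 1, 1
4, 3, 3, 2, 1, 1, 1
4, 3, 2, 2, 2, 1, 1
4, 2, 2, 2, 2, 2, 1
3, 3, 3, 3, 1, 1, 1
3, 3, 3, 2, 2, 1, 1
3, 3, 2, 2, 2, 2, 1
3, 2, 2, 2, 2, 2, 2
Counting gives 21.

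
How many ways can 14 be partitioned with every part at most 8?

A full systematic count gives 116.

116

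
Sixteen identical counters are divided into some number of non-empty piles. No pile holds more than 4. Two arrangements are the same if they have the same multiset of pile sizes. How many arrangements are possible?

64

There are too many to list fully; the first 12 (by largest part) are:
4 + 4 + 4 + 4
4 + 4 + 4 + 3 + 1
4 + 4 + 4 + 2 + 2
4 + 4 + 4 + 2 + 1 + 1
4 + 4 + 4 + 1 + 1 + 1 + 1
4 + 4 + 3 + 3 + 2
4 + 4 + 3 + 3 + 1 + 1
4 + 4 + 3 + 2 + 2 + 1
4 + 4 + 3 + 2 + 1 + 1 + 1
4 + 4 + 3 + 1 + 1 + 1 + 1 + 1
4 + 4 + 2 + 2 + 2 + 2
4 + 4 + 2 + 2 + 2 + 1 + 1
…and 52 more, for 64 total.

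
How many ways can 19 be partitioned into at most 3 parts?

40

A partial list (first 12 by largest part):
19
1,18
2,17
1,1,17
3,16
1,2,16
4,15
1,3,15
2,2,15
5,14
1,4,14
2,3,14
…and 28 more, for 40 total.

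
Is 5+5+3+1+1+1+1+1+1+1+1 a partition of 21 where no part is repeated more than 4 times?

The parts sum to 21, and the condition 'no summand is used more than 4 times' is violated.

No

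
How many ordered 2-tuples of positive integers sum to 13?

Place 1 bars in the 12 internal gaps of a row of 13 dots: C(12,1) = 12.

12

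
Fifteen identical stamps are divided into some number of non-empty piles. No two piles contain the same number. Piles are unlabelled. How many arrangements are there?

27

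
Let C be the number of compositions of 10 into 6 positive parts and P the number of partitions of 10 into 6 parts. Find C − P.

Compositions: C(9,5) = 126.
Unordered (partitions into 6 parts): 5.
Difference: 126 − 5 = 121.

121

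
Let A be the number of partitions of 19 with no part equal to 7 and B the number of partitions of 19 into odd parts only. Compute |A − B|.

359

Partitions of 19 with no part equal to 7: 413.
Partitions of 19 into odd parts only: 54.
|413 − 54| = 359.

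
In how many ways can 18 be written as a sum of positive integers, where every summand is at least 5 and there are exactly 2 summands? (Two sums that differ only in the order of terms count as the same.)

5

The partitions of 18 that satisfy the conditions:
13, 5
12, 6
11, 7
10, 8
9, 9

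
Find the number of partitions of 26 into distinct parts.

165

Direct enumeration gives 165 partitions.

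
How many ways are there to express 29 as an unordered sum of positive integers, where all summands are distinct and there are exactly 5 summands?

A partial list (first 12 by largest part):
1+2+3+4+19
1+2+3+5+18
1+2+3+6+17
1+2+4+5+17
1+2+3+7+16
1+2+4+6+16
1+3+4+5+16
1+2+3+8+15
1+2+4+7+15
1+2+5+6+15
1+3+4+6+15
2+3+4+5+15
…and 58 more, for 70 total.

70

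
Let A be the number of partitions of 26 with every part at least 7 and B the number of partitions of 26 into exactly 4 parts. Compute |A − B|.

Partitions of 26 with every part at least 7: 13.
Partitions of 26 into exactly 4 parts: 136.
|13 − 136| = 123.

123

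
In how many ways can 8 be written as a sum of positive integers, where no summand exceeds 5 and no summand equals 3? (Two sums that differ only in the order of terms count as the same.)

11

Listing the qualifying partitions of 8:
5, 2, 1
5, 1, 1, 1
4, 4
4, 2, 2
4, 2, 1, 1
4, 1, 1, 1, 1
2, 2, 2, 2
2, 2, 2, 1, 1
2, 2, 1, 1, 1, 1
2, 1, 1, 1, 1, 1, 1
1, 1, 1, 1, 1, 1, 1, 1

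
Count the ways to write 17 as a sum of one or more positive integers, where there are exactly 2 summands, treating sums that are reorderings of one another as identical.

8

The partitions of 17 that satisfy the conditions:
16 + 1
15 + 2
14 + 3
13 + 4
12 + 5
11 + 6
10 + 7
9 + 8
Counting gives 8.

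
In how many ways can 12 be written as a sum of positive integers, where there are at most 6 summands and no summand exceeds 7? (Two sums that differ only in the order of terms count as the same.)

46

There are too many to list fully; the first 12 (by largest part) are:
7+5
7+4+1
7+3+2
7+3+1+1
7+2+2+1
7+2+1+1+1
7+1+1+1+1+1
6+6
6+5+1
6+4+2
6+4+1+1
6+3+3
…and 34 more, for 46 total.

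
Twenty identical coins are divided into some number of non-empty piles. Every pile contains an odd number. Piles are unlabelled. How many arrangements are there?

There are too many to list fully; the first 12 (by largest part) are:
19+1
17+3
17+1+1+1
15+5
15+3+1+1
15+1+1+1+1+1
13+7
13+5+1+1
13+3+3+1
13+3+1+1+1+1
13+1+1+1+1+1+1+1
11+9
…and 52 more, for 64 total.

64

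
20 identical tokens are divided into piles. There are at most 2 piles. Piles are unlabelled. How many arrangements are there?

They are:
20
19+1
18+2
17+3
16+4
15+5
14+6
13+7
12+8
11+9
10+10

11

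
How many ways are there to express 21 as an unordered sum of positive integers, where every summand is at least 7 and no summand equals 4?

Listing the qualifying partitions of 21:
21
14 + 7
13 + 8
12 + 9
11 + 10
7 + 7 + 7

6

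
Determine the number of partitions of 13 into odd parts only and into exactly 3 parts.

5

They are:
11,1,1
9,3,1
7,5,1
7,3,3
5,5,3
That's 5 in total.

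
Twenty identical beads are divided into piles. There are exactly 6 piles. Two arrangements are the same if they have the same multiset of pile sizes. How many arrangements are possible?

Systematic enumeration (by largest part, then next-largest, …) yields 90.

90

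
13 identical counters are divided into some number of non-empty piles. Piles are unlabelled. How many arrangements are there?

Direct enumeration gives 101 partitions.

101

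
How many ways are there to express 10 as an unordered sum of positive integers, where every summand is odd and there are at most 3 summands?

3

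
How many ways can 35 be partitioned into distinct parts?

585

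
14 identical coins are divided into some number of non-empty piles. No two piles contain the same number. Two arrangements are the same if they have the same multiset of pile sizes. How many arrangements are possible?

22

Enumerating:
14
13,1
12,2
11,3
11,2,1
10,4
10,3,1
9,5
9,4,1
9,3,2
8,6
8,5,1
8,4,2
8,3,2,1
7,6,1
7,5,2
7,4,3
7,4,2,1
6,5,3
6,5,2,1
6,4,3,1
5,4,3,2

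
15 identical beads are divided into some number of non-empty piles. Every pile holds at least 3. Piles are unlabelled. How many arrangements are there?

17

Listing the qualifying partitions of 15:
15
12,3
11,4
10,5
9,6
9,3,3
8,7
8,4,3
7,5,3
7,4,4
6,6,3
6,5,4
6,3,3,3
5,5,5
5,4,3,3
4,4,4,3
3,3,3,3,3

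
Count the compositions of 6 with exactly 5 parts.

5

Place 4 bars in the 5 internal gaps of a row of 6 dots: C(5,4) = 5.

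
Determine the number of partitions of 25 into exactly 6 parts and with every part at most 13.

There are 206 such partitions.

206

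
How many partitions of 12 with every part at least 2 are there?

Listing the qualifying partitions of 12:
12
2+10
3+9
4+8
2+2+8
5+7
2+3+7
6+6
2+4+6
3+3+6
2+2+2+6
2+5+5
3+4+5
2+2+3+5
4+4+4
2+2+4+4
2+3+3+4
2+2+2+2+4
3+3+3+3
2+2+2+3+3
2+2+2+2+2+2
Counting gives 21.

21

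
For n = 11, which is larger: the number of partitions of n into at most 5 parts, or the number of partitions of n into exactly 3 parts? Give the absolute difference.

Partitions of 11 into at most 5 parts: 37.
Partitions of 11 into exactly 3 parts: 10.
|37 − 10| = 27.

27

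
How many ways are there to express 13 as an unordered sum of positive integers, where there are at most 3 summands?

21

Enumerating:
13
12 + 1
11 + 2
11 + 1 + 1
10 + 3
10 + 2 + 1
9 + 4
9 + 3 + 1
9 + 2 + 2
8 + 5
8 + 4 + 1
8 + 3 + 2
7 + 6
7 + 5 + 1
7 + 4 + 2
7 + 3 + 3
6 + 6 + 1
6 + 5 + 2
6 + 4 + 3
5 + 5 + 3
5 + 4 + 4
Counting gives 21.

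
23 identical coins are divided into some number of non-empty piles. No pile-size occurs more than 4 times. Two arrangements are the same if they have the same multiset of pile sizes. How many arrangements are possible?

769

Direct enumeration gives 769 partitions.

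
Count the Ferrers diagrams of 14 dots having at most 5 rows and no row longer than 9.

A partial list (first 12 by largest part):
9 + 5
9 + 4 + 1
9 + 3 + 2
9 + 3 + 1 + 1
9 + 2 + 2 + 1
9 + 2 + 1 + 1 + 1
8 + 6
8 + 5 + 1
8 + 4 + 2
8 + 4 + 1 + 1
8 + 3 + 3
8 + 3 + 2 + 1
…and 46 more, for 58 total.

58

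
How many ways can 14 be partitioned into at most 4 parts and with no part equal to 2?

28

A partial list (first 12 by largest part):
14
1,13
1,1,12
3,11
1,1,1,11
4,10
1,3,10
5,9
1,4,9
1,1,3,9
6,8
1,5,8
…and 16 more, for 28 total.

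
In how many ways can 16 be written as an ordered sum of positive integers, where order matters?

32768

There are 15 gaps and each independently is a cut or not, giving 2^15 = 32768.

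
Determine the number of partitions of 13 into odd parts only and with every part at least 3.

Listing the qualifying partitions of 13:
13
7+3+3
5+5+3

3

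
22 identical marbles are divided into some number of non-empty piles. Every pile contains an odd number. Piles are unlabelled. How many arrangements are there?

89

Direct enumeration gives 89 partitions.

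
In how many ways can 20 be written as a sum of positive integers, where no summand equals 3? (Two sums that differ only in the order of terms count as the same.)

A full systematic count gives 330.

330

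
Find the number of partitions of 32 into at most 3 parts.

Enumerating by decreasing first part gives 102 partitions in all.

102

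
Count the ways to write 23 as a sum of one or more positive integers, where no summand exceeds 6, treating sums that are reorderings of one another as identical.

Direct enumeration gives 454 partitions.

454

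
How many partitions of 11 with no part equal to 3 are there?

There are too many to list fully; the first 12 (by largest part) are:
11
10 + 1
9 + 2
9 + 1 + 1
8 + 2 + 1
8 + 1 + 1 + 1
7 + 4
7 + 2 + 2
7 + 2 + 1 + 1
7 + 1 + 1 + 1 + 1
6 + 5
6 + 4 + 1
…and 22 more, for 34 total.

34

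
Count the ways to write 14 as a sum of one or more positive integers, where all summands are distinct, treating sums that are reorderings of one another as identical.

22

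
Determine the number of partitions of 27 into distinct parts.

192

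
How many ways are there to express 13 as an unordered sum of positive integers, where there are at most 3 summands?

21

Listing the qualifying partitions of 13:
13
1,12
2,11
1,1,11
3,10
1,2,10
4,9
1,3,9
2,2,9
5,8
1,4,8
2,3,8
6,7
1,5,7
2,4,7
3,3,7
1,6,6
2,5,6
3,4,6
3,5,5
4,4,5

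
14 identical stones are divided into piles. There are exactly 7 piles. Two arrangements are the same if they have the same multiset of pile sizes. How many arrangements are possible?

15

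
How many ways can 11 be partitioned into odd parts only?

12

Listing the qualifying partitions of 11:
11
1, 1, 9
1, 3, 7
1, 1, 1, 1, 7
1, 5, 5
3, 3, 5
1, 1, 1, 3, 5
1, 1, 1, 1, 1, 1, 5
1, 1, 3, 3, 3
1, 1, 1, 1, 1, 3, 3
1, 1, 1, 1, 1, 1, 1, 1, 3
1, 1, 1, 1, 1, 1, 1, 1, 1, 1, 1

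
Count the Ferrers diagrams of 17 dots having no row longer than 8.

Systematic enumeration (by largest part, then next-largest, …) yields 230.

230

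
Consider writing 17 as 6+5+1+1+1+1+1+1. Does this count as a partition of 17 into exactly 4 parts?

No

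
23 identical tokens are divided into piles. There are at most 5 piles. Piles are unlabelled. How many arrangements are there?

Direct enumeration gives 291 partitions.

291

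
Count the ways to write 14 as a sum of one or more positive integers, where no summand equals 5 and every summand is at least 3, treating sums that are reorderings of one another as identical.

9

Enumerating:
14
11, 3
10, 4
8, 6
8, 3, 3
7, 7
7, 4, 3
6, 4, 4
4, 4, 3, 3
That's 9 in total.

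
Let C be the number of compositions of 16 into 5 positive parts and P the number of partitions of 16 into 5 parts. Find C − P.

Compositions: C(15,4) = 1365.
Partitions of 16 into exactly 5 parts: 37.
Difference: 1365 − 37 = 1328.

1328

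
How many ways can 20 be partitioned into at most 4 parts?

Enumerating by decreasing first part gives 108 partitions in all.

108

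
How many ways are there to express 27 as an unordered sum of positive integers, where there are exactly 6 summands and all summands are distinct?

11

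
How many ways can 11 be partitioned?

56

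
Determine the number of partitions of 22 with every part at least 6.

11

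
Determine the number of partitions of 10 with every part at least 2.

12

The partitions of 10 that satisfy the conditions:
10
8, 2
7, 3
6, 4
6, 2, 2
5, 5
5, 3, 2
4, 4, 2
4, 3, 3
4, 2, 2, 2
3, 3, 2, 2
2, 2, 2, 2, 2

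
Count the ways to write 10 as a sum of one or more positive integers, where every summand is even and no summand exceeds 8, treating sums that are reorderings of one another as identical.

6

The partitions of 10 that satisfy the conditions:
8 + 2
6 + 4
6 + 2 + 2
4 + 4 + 2
4 + 2 + 2 + 2
2 + 2 + 2 + 2 + 2
That's 6 in total.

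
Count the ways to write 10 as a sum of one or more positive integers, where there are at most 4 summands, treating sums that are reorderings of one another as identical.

23

The partitions of 10 that satisfy the conditions:
10
9+1
8+2
8+1+1
7+3
7+2+1
7+1+1+1
6+4
6+3+1
6+2+2
6+2+1+1
5+5
5+4+1
5+3+2
5+3+1+1
5+2+2+1
4+4+2
4+4+1+1
4+3+3
4+3+2+1
4+2+2+2
3+3+3+1
3+3+2+2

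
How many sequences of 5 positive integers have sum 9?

Place 4 bars in the 8 internal gaps of a row of 9 dots: C(8,4) = 70.

70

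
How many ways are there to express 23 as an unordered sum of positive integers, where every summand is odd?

Systematic enumeration (by largest part, then next-largest, …) yields 104.

104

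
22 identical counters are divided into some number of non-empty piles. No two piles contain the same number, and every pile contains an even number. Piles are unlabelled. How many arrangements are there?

Listing the qualifying partitions of 22:
22
2 + 20
4 + 18
6 + 16
2 + 4 + 16
8 + 14
2 + 6 + 14
10 + 12
2 + 8 + 12
4 + 6 + 12
4 + 8 + 10
2 + 4 + 6 + 10
Counting gives 12.

12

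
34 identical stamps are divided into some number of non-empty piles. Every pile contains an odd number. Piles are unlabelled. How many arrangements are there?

512

Enumerating by decreasing first part gives 512 partitions in all.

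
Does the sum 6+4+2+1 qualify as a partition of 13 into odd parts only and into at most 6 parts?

No

The parts sum to 13, and the condition 'every summand is odd' is violated.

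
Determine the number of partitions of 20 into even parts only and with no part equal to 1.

There are too many to list fully; the first 12 (by largest part) are:
20
18,2
16,4
16,2,2
14,6
14,4,2
14,2,2,2
12,8
12,6,2
12,4,4
12,4,2,2
12,2,2,2,2
…and 30 more, for 42 total.

42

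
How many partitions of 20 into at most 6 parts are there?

282

A full systematic count gives 282.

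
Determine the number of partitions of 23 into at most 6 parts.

There are 454 such partitions.

454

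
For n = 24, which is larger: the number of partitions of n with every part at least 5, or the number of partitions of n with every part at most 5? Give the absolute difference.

Partitions of 24 with every part at least 5: 26.
Partitions of 24 with every part at most 5: 333.
|26 − 333| = 307.

307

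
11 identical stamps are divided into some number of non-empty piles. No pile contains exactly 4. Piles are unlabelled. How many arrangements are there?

41

There are too many to list fully; the first 12 (by largest part) are:
11
10,1
9,2
9,1,1
8,3
8,2,1
8,1,1,1
7,3,1
7,2,2
7,2,1,1
7,1,1,1,1
6,5
…and 29 more, for 41 total.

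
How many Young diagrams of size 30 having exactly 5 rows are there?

Systematic enumeration (by largest part, then next-largest, …) yields 377.

377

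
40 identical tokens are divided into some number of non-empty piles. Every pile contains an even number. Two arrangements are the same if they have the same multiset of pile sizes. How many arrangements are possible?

627

Systematic enumeration (by largest part, then next-largest, …) yields 627.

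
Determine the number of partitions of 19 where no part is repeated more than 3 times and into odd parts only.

24

They are:
19
17 + 1 + 1
15 + 3 + 1
13 + 5 + 1
13 + 3 + 3
13 + 3 + 1 + 1 + 1
11 + 7 + 1
11 + 5 + 3
11 + 5 + 1 + 1 + 1
11 + 3 + 3 + 1 + 1
9 + 9 + 1
9 + 7 + 3
9 + 7 + 1 + 1 + 1
9 + 5 + 5
9 + 5 + 3 + 1 + 1
9 + 3 + 3 + 3 + 1
7 + 7 + 5
7 + 7 + 3 + 1 + 1
7 + 5 + 5 + 1 + 1
7 + 5 + 3 + 3 + 1
7 + 3 + 3 + 3 + 1 + 1 + 1
5 + 5 + 5 + 3 + 1
5 + 5 + 3 + 3 + 3
5 + 5 + 3 + 3 + 1 + 1 + 1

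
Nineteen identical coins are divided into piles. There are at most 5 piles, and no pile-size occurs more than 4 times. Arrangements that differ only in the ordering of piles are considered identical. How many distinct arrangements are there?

164

Enumerating by decreasing first part gives 164 partitions in all.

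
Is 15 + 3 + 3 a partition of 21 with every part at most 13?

No

The parts sum to 21, and the condition 'no summand exceeds 13' is violated.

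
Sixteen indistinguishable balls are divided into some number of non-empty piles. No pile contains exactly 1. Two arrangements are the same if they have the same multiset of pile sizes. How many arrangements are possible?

There are too many to list fully; the first 12 (by largest part) are:
16
14+2
13+3
12+4
12+2+2
11+5
11+3+2
10+6
10+4+2
10+3+3
10+2+2+2
9+7
…and 43 more, for 55 total.

55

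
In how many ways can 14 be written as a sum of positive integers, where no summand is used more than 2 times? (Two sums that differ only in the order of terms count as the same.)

57

There are too many to list fully; the first 12 (by largest part) are:
14
13, 1
12, 2
12, 1, 1
11, 3
11, 2, 1
10, 4
10, 3, 1
10, 2, 2
10, 2, 1, 1
9, 5
9, 4, 1
…and 45 more, for 57 total.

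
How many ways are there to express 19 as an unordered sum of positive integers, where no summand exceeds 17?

488

Direct enumeration gives 488 partitions.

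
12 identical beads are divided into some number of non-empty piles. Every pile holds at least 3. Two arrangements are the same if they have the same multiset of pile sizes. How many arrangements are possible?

They are:
12
9+3
8+4
7+5
6+6
6+3+3
5+4+3
4+4+4
3+3+3+3
That's 9 in total.

9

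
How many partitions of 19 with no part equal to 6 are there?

389

Direct enumeration gives 389 partitions.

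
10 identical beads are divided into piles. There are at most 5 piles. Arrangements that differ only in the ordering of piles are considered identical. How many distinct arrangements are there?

There are too many to list fully; the first 12 (by largest part) are:
10
1 + 9
2 + 8
1 + 1 + 8
3 + 7
1 + 2 + 7
1 + 1 + 1 + 7
4 + 6
1 + 3 + 6
2 + 2 + 6
1 + 1 + 2 + 6
1 + 1 + 1 + 1 + 6
…and 18 more, for 30 total.

30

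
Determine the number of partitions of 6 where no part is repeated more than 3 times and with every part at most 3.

5

Enumerating:
3+3
3+2+1
3+1+1+1
2+2+2
2+2+1+1
That's 5 in total.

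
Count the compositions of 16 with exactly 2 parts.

By stars and bars with positive parts, the count is C(15,1) = 15.

15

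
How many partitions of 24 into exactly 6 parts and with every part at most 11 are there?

157

Counting exhaustively, 157 partitions satisfy the conditions.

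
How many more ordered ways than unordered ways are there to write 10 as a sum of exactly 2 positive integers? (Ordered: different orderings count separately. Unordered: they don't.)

Ordered (compositions into 2 parts): C(9,1) = 9.
Unordered (partitions into 2 parts): 5.
Difference: 9 − 5 = 4.

4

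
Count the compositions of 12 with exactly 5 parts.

Equivalently, choose which 4 of the 11 gaps become plus signs: C(11,4) = 330.

330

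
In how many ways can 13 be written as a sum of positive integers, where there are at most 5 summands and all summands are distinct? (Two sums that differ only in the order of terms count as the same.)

18

They are:
13
12, 1
11, 2
10, 3
10, 2, 1
9, 4
9, 3, 1
8, 5
8, 4, 1
8, 3, 2
7, 6
7, 5, 1
7, 4, 2
7, 3, 2, 1
6, 5, 2
6, 4, 3
6, 4, 2, 1
5, 4, 3, 1
Counting gives 18.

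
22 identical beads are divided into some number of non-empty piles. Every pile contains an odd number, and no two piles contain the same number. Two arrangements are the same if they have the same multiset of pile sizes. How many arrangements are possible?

They are:
21, 1
19, 3
17, 5
15, 7
13, 9
13, 5, 3, 1
11, 7, 3, 1
9, 7, 5, 1
Counting gives 8.

8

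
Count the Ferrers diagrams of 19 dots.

490

A full systematic count gives 490.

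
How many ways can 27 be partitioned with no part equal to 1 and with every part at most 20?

563

A full systematic count gives 563.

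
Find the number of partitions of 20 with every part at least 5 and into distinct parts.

8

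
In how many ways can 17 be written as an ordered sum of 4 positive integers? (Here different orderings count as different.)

560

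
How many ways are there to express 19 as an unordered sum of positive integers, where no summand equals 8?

434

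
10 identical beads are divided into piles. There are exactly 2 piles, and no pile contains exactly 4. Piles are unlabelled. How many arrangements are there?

4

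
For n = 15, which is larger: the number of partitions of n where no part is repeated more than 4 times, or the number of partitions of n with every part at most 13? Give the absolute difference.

Partitions of 15 where no part is repeated more than 4 times: 127.
Partitions of 15 with every part at most 13: 174.
|127 − 174| = 47.

47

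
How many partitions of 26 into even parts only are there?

101

Direct enumeration gives 101 partitions.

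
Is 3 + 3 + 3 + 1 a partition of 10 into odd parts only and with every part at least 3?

No

The parts sum to 10, and the condition 'every summand is at least 3' is violated.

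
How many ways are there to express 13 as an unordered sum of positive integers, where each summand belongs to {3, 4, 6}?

2

Enumerating:
6 + 4 + 3
4 + 3 + 3 + 3
Counting gives 2.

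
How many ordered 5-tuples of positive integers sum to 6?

Place 4 bars in the 5 internal gaps of a row of 6 dots: C(5,4) = 5.

5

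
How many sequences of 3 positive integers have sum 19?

Place 2 bars in the 18 internal gaps of a row of 19 dots: C(18,2) = 153.

153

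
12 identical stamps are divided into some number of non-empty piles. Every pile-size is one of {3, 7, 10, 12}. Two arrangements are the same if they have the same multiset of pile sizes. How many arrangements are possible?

2

Listing the qualifying partitions of 12:
12
3,3,3,3
That's 2 in total.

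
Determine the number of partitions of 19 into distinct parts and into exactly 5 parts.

Enumerating:
9 + 4 + 3 + 2 + 1
8 + 5 + 3 + 2 + 1
7 + 6 + 3 + 2 + 1
7 + 5 + 4 + 2 + 1
6 + 5 + 4 + 3 + 1
Counting gives 5.

5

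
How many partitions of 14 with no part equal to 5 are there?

105

Enumerating by decreasing first part gives 105 partitions in all.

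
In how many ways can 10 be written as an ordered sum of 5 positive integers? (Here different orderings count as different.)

Place 4 bars in the 9 internal gaps of a row of 10 dots: C(9,4) = 126.

126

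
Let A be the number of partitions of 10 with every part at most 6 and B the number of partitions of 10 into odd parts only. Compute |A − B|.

25

Partitions of 10 with every part at most 6: 35.
Partitions of 10 into odd parts only: 10.
|35 − 10| = 25.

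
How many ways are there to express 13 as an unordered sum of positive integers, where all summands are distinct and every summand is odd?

3

Listing the qualifying partitions of 13:
13
9, 3, 1
7, 5, 1
Counting gives 3.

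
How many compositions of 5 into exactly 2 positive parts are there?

A composition of 5 into 2 positive parts is chosen by placing 1 dividers among the 4 gaps between 5 units: C(4,1) = 4.

4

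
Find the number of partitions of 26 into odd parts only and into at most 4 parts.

A partial list (first 12 by largest part):
25+1
23+3
23+1+1+1
21+5
21+3+1+1
19+7
19+5+1+1
19+3+3+1
17+9
17+7+1+1
17+5+3+1
17+3+3+3
…and 22 more, for 34 total.

34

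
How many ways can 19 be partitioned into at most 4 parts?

94

There are 94 such partitions.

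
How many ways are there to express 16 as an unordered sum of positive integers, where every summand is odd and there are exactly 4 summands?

Enumerating:
13,1,1,1
11,3,1,1
9,5,1,1
9,3,3,1
7,7,1,1
7,5,3,1
7,3,3,3
5,5,5,1
5,5,3,3
Counting gives 9.

9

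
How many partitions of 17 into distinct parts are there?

38

There are too many to list fully; the first 12 (by largest part) are:
17
1 + 16
2 + 15
3 + 14
1 + 2 + 14
4 + 13
1 + 3 + 13
5 + 12
1 + 4 + 12
2 + 3 + 12
6 + 11
1 + 5 + 11
…and 26 more, for 38 total.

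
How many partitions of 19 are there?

490

Direct enumeration gives 490 partitions.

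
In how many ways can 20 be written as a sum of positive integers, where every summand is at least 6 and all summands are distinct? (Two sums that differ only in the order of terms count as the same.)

Listing the qualifying partitions of 20:
20
14,6
13,7
12,8
11,9

5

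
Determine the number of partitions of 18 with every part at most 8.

There are 288 such partitions.

288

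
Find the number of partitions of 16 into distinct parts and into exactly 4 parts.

9

The partitions of 16 that satisfy the conditions:
10 + 3 + 2 + 1
9 + 4 + 2 + 1
8 + 5 + 2 + 1
8 + 4 + 3 + 1
7 + 6 + 2 + 1
7 + 5 + 3 + 1
7 + 4 + 3 + 2
6 + 5 + 4 + 1
6 + 5 + 3 + 2
Counting gives 9.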